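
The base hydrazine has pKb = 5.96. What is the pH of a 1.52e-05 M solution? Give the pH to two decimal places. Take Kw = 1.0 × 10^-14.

N2H4 + H2O ⇌ N2H5+ + OH-
Kb = 10^(−5.96) = 1.10 × 10^-6
From the ICE table, Kb = [OH-]²/(1.52e-05 − [OH-]) = 1.10 × 10^-6.
[OH-] is not negligible relative to C₀; solve [OH-]² + 1.1e-06·[OH-] − 1.67e-11 = 0.
[OH-] = [−1.1e-06 + √(1.1e-06² + 6.69e-11)]/2 = 3.58 × 10^-6 M
pOH = −log(3.58 × 10^-6) = 5.45; pH = 14.00 − 5.45 = 8.55

pH = 8.55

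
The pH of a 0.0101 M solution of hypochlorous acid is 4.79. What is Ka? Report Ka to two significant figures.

Ka = 2.6 × 10^-8

[H+] = 10^(-4.79) = 1.62 × 10^-5 M
At equilibrium [HA] = 0.0101 − 1.62 × 10^-5 = 1.01 × 10^-2 M
Ka = [H+][A-]/[HA] = (1.62 × 10^-5)² / 1.01 × 10^-2 = 2.6 × 10^-8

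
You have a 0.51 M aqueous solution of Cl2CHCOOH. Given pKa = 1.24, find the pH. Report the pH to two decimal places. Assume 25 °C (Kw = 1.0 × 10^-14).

pH = 0.84

Cl2CHCOOH ⇌ Cl2CHCOO- + H+
Ka = 10^(−1.24) = 5.75 × 10^-2
Ka = [H+]²/(0.51 − [H+]) = 5.75 × 10^-2
[H+] is not negligible relative to C₀; solve [H+]² + 0.0575·[H+] − 0.0293 = 0.
[H+] = [−0.0575 + √(0.0575² + 0.117)]/2 = 1.45 × 10^-1 M
pH = −log[H+] = −log(1.45 × 10^-1) = 0.84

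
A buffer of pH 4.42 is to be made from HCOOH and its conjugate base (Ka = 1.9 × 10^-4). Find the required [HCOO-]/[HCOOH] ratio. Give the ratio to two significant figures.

ratio = 5.0

pKa = -log(1.9 × 10^-4) = 3.721
pH = pKa + log(r) ⇒ log(r) = 4.42 − 3.721 = +0.699
r = [HCOO-]/[HCOOH] = 10^(+0.699) = 5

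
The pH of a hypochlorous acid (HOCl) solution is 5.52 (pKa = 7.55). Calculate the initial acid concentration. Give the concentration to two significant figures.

[H+] = 10^(-5.52) = 3.02 × 10^-6 M = x
Ka = 10^(−7.55) = 2.82 × 10^-8
Ka = x²/(C₀ − x) ⇒ C₀ = x + x²/Ka
C₀ = 3.02 × 10^-6 + (3.02 × 10^-6)²/(2.82 × 10^-8) = 3.26 × 10^-4 M

C₀ = 3.3 × 10^-4 M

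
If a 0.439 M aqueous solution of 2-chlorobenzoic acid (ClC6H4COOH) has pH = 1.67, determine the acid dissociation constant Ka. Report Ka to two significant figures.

Ka = 1.1 × 10^-3

[H+] = 10^(-1.67) = 2.14 × 10^-2 M
At equilibrium [HA] = 0.439 − 2.14 × 10^-2 = 4.18 × 10^-1 M
Ka = [H+][A-]/[HA] = (2.14 × 10^-2)² / 4.18 × 10^-1 = 1.1 × 10^-3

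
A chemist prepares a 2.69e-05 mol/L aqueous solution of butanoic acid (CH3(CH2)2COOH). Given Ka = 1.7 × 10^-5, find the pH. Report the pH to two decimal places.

pH = 4.84

CH3(CH2)2COOH ⇌ CH3(CH2)2COO- + H+
Ka = x²/(2.69e-05 − x) = 1.7 × 10^-5
x is not negligible relative to C₀; solve x² + 1.7e-05·x − 4.57e-10 = 0.
x = [−1.7e-05 + √(1.7e-05² + 1.83e-09)]/2 = 1.45 × 10^-5 M
pH = −log(1.45 × 10^-5) = 4.84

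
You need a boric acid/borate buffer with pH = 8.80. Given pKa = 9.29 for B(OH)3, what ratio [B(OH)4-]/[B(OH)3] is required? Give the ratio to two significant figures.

pH = pKa + log(r) ⇒ log(r) = 8.80 − 9.29 = -0.49
r = [B(OH)4-]/[B(OH)3] = 10^(-0.49) = 0.324

ratio = 0.32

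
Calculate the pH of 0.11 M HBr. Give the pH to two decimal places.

HBr is a strong acid and dissociates completely, so [H+] = 0.11 M.
pH = -log(0.11) = 0.96

pH = 0.96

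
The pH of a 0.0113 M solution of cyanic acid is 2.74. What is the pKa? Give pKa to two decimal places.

[H+] = 10^(-2.74) = 1.82 × 10^-3 M
At equilibrium [HA] = 0.0113 − 1.82 × 10^-3 = 9.48 × 10^-3 M
Ka = [H+][A-]/[HA] = (1.82 × 10^-3)² / 9.48 × 10^-3 = 3.49 × 10^-4
pKa = -log(3.49 × 10^-4) = 3.46

pKa = 3.46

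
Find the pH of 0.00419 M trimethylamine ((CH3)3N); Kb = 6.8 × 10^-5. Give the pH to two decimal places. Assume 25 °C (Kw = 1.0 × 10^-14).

pH = 10.70

(CH3)3N + H2O ⇌ (CH3)3NH+ + OH-
From the ICE table, Kb = [OH-]²/(0.00419 − [OH-]) = 6.8 × 10^-5.
The 5% rule fails; solving [OH-]² + Kb·[OH-] − Kb·C₀ = 0 exactly:
[OH-] = (−Kb + √(Kb² + 4·Kb·C₀))/2 = 5.01 × 10^-4 M
pOH = 3.30, so pH = 14.00 − pOH = 10.70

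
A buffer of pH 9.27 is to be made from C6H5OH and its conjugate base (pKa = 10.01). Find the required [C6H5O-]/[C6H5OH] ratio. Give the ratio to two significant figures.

pH = pKa + log(r) ⇒ log(r) = 9.27 − 10.01 = -0.74
r = [C6H5O-]/[C6H5OH] = 10^(-0.74) = 0.182

ratio = 0.18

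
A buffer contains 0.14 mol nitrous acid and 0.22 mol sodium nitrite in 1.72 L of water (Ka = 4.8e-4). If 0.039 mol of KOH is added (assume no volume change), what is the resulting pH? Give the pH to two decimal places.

pH = 3.73

OH- converts HNO2 to NO2-: HNO2 → 0.101 mol, NO2- → 0.259 mol.
pKa = −log(4.8 × 10^-4) = 3.319
pH = pKa + log([A⁻]/[HA]) = 3.319 + log(0.259/0.101) = 3.319 +0.409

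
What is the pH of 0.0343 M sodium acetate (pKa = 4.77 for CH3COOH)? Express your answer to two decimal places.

CH3COO- is the conjugate base of the weak acid CH3COOH.
Ka = 10^(−4.77) = 1.70 × 10^-5
Kb = Kw/Ka = 1.0×10^-14 / 1.70 × 10^-5 = 5.88 × 10^-10
From the ICE table, Kb = x²/(0.0343 − x) = 5.88 × 10^-10.
Neglecting x in the denominator: x = √(5.88 × 10^-10 × 0.0343) = 4.49 × 10^-6 M
pOH = −log(4.49 × 10^-6) = 5.35; pH = 14.00 − 5.35 = 8.65

pH = 8.65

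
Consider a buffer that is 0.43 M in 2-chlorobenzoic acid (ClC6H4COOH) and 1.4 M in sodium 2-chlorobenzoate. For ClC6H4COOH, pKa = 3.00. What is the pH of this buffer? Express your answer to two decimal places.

Using pH = pKa + log([base]/[acid]) with [base]/[acid] = 1.4/0.43:
pH = 3.00 + (+0.513) = 3.51

pH = 3.51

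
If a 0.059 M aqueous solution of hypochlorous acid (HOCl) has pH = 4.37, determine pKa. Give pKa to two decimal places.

[H+] = 10^(-4.37) = 4.27 × 10^-5 M
At equilibrium [HA] = 0.059 − 4.27 × 10^-5 = 5.90 × 10^-2 M
Ka = [H+][A-]/[HA] = (4.27 × 10^-5)² / 5.90 × 10^-2 = 3.09 × 10^-8
pKa = -log(3.09 × 10^-8) = 7.51

pKa = 7.51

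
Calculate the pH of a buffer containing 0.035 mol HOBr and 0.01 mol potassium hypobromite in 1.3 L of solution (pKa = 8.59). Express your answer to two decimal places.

pH = 8.05

Using pH = pKa + log([base]/[acid]) with [base]/[acid] = 0.01/0.035:
pH = 8.59 + (-0.544) = 8.05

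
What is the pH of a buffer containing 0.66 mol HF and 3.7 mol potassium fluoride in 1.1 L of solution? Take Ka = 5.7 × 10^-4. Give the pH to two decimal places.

pKa = −log(5.7 × 10^-4) = 3.244
Henderson–Hasselbalch: pH = pKa + log([F-]/[HF]) = 3.244 + log(3.7/0.66)
pH = 3.244 + (+0.749) = 3.99

pH = 3.99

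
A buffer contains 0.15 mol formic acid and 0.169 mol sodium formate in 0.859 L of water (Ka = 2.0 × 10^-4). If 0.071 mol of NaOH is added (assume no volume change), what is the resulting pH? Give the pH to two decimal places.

pH = 4.18

After neutralization: n(HCOOH) = 0.079 mol, n(HCOO-) = 0.24 mol.
pKa = −log(2.0 × 10^-4) = 3.699
pH = pKa + log(n_HCOO-/n_HCOOH) = 3.699 + log(0.24/0.079) = 3.699 + (+0.483)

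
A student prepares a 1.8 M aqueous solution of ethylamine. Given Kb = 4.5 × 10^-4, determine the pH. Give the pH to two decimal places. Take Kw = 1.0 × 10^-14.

C2H5NH2 + H2O ⇌ C2H5NH3+ + OH-
Kb = [OH-]²/(1.8 − [OH-]) = 4.5 × 10^-4
Neglecting [OH-] in the denominator: [OH-] = √(4.5 × 10^-4 × 1.8) = 2.85 × 10^-2 M
([OH-]/C₀ = 1.6% < 5%, so the approximation holds.)
pOH = 1.55, so pH = 14.00 − pOH = 12.45

pH = 12.45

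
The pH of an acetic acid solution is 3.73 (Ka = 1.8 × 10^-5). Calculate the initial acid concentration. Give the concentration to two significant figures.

C₀ = 2.1 × 10^-3 M

[H+] = 10^(-3.73) = 1.86 × 10^-4 M = x
Ka = x²/(C₀ − x) ⇒ C₀ = x + x²/Ka
C₀ = 1.86 × 10^-4 + (1.86 × 10^-4)²/(1.8 × 10^-5) = 2.11 × 10^-3 M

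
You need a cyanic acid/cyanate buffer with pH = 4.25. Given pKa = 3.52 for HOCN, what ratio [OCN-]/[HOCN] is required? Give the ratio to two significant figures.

pH = pKa + log(r) ⇒ log(r) = 4.25 − 3.52 = +0.73
r = [OCN-]/[HOCN] = 10^(+0.73) = 5.37

ratio = 5.4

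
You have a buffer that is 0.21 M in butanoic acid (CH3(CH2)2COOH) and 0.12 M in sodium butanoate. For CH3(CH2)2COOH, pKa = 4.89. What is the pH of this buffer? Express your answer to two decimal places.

pH = 4.65

Henderson–Hasselbalch: pH = pKa + log([CH3(CH2)2COO-]/[CH3(CH2)2COOH]) = 4.89 + log(0.12/0.21)
pH = 4.89 + (-0.243) = 4.65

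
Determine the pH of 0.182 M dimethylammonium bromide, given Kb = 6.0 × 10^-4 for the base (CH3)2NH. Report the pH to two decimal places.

(CH3)2NH2+ is the conjugate acid of the weak base (CH3)2NH.
Ka = Kw/Kb = 1.0×10^-14 / 6.0 × 10^-4 = 1.67 × 10^-11
From the ICE table, Ka = [H+]²/(0.182 − [H+]) = 1.67 × 10^-11.
Assume [H+] ≪ 0.182: [H+] ≈ √(1.67 × 10^-11 × 0.182) = 1.74 × 10^-6 M
pH = −log[H+] = −log(1.74 × 10^-6) = 5.76

pH = 5.76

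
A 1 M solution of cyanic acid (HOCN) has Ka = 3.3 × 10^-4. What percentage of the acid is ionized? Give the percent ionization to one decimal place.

1.8%

HOCN ⇌ OCN- + H+; let x = [H+] at equilibrium.
x ≈ √(Ka·C₀) = √(3.3 × 10^-4 × 1) = 1.82 × 10^-2 M
Fraction ionized = 1.82 × 10^-2 / 1 = 0.0182 → 1.8%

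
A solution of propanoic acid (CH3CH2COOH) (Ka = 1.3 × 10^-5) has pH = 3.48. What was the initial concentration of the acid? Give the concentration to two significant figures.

[H+] = 10^(-3.48) = 3.31 × 10^-4 M = x
Ka = x²/(C₀ − x) ⇒ C₀ = x + x²/Ka
C₀ = 3.31 × 10^-4 + (3.31 × 10^-4)²/(1.3 × 10^-5) = 8.76 × 10^-3 M

C₀ = 8.8 × 10^-3 M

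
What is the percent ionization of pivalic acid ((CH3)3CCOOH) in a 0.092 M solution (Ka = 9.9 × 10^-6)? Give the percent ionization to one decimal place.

(CH3)3CCOOH ⇌ (CH3)3CCOO- + H+; let x = [H+] at equilibrium.
x ≈ √(Ka·C₀) = √(9.9 × 10^-6 × 0.092) = 9.54 × 10^-4 M
Fraction ionized = 9.54 × 10^-4 / 0.092 = 0.0104 → 1.0%

1.0%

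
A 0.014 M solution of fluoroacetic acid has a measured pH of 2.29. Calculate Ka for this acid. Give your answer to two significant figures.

Ka = 3.0 × 10^-3

[H+] = 10^(-2.29) = 5.13 × 10^-3 M
At equilibrium [HA] = 0.014 − 5.13 × 10^-3 = 8.87 × 10^-3 M
Ka = [H+][A-]/[HA] = (5.13 × 10^-3)² / 8.87 × 10^-3 = 3.0 × 10^-3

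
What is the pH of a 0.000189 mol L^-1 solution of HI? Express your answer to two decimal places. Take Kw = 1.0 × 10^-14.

pH = 3.72

HI is a strong acid and dissociates completely, so [H+] = 0.000189 M.
pH = -log(0.000189) = 3.72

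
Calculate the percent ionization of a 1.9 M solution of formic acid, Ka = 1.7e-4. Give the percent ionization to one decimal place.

HCOOH ⇌ HCOO- + H+; let x = [H+] at equilibrium.
x ≈ √(Ka·C₀) = √(1.7 × 10^-4 × 1.9) = 1.80 × 10^-2 M
% ionization = x/C₀ × 100% = 1.80 × 10^-2/1.9 × 100% = 0.9%

0.9%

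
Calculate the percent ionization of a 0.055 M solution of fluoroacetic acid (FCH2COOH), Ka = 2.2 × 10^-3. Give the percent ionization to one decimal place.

FCH2COOH ⇌ FCH2COO- + H+; let x = [H+] at equilibrium.
Solve x² + 0.0022x − 0.000121 = 0 → x = 9.95 × 10^-3 M
% ionization = x/C₀ × 100% = 9.95 × 10^-3/0.055 × 100% = 18.1%

18.1%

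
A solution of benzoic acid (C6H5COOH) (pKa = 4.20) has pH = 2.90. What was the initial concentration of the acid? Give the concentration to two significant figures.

[H+] = 10^(-2.90) = 1.26 × 10^-3 M = x
Ka = 10^(−4.20) = 6.31 × 10^-5
Ka = x²/(C₀ − x) ⇒ C₀ = x + x²/Ka
C₀ = 1.26 × 10^-3 + (1.26 × 10^-3)²/(6.31 × 10^-5) = 2.64 × 10^-2 M

C₀ = 2.6 × 10^-2 M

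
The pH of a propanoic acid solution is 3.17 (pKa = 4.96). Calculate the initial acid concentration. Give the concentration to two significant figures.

[H+] = 10^(-3.17) = 6.76 × 10^-4 M = x
Ka = 10^(−4.96) = 1.10 × 10^-5
Ka = x²/(C₀ − x) ⇒ C₀ = x + x²/Ka
C₀ = 6.76 × 10^-4 + (6.76 × 10^-4)²/(1.10 × 10^-5) = 4.22 × 10^-2 M

C₀ = 4.2 × 10^-2 M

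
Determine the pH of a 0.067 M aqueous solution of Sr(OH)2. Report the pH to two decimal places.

pH = 13.13

Sr(OH)2 is a strong base (each formula unit releases 2 OH-); [OH-] = 0.134 M.
pOH = -log(0.134) = 0.87
pH = 14.00 - 0.87 = 13.13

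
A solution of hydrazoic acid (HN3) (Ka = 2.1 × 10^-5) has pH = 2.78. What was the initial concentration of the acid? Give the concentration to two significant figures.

C₀ = 1.3 × 10^-1 M

[H+] = 10^(-2.78) = 1.66 × 10^-3 M = x
Ka = x²/(C₀ − x) ⇒ C₀ = x + x²/Ka
C₀ = 1.66 × 10^-3 + (1.66 × 10^-3)²/(2.1 × 10^-5) = 1.33 × 10^-1 M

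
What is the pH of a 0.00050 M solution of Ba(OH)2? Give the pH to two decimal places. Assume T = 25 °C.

pH = 11.00

Ba(OH)2 is a strong base (each formula unit releases 2 OH-); [OH-] = 0.001 M.
pOH = -log(0.001) = 3.00
pH = 14.00 - 3.00 = 11.00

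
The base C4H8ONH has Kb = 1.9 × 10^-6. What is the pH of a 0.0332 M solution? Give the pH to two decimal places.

pH = 10.40

C4H8ONH + H2O ⇌ C4H8ONH2+ + OH-
Let x = [OH-] at equilibrium. Kb = x²/(0.0332 − x).
Assume x ≪ 0.0332: x ≈ √(1.9 × 10^-6 × 0.0332) = 2.51 × 10^-4 M
(x/C₀ = 0.76% < 5%, so the approximation holds.)
pOH = 3.60, so pH = 14.00 − pOH = 10.40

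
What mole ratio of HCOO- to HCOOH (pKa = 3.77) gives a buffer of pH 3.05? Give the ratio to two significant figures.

ratio = 0.19

pH = pKa + log(r) ⇒ log(r) = 3.05 − 3.77 = -0.72
r = [HCOO-]/[HCOOH] = 10^(-0.72) = 0.191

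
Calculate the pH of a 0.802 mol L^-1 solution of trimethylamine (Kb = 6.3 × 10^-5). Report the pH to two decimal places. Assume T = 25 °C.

pH = 11.85

(CH3)3N + H2O ⇌ (CH3)3NH+ + OH-
Let x = [OH-] at equilibrium. Kb = x²/(0.802 − x).
Neglecting x in the denominator: x = √(6.3 × 10^-5 × 0.802) = 7.11 × 10^-3 M
Check: 0.89% ionized — well under 5%, approximation valid.
pOH = 2.15, so pH = 14.00 − pOH = 11.85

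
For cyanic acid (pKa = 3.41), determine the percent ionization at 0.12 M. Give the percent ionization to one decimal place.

HOCN ⇌ OCN- + H+; let x = [H+] at equilibrium.
Ka = 10^(−3.41) = 3.89 × 10^-4
Solve x² + 0.000389x − 4.67e-05 = 0 → x = 6.64 × 10^-3 M
% ionization = x/C₀ × 100% = 6.64 × 10^-3/0.12 × 100% = 5.5%

5.5%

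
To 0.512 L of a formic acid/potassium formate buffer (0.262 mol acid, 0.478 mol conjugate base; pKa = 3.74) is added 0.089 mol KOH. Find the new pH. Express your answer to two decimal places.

OH- converts HCOOH to HCOO-: HCOOH → 0.173 mol, HCOO- → 0.567 mol.
Henderson–Hasselbalch with mole ratio 0.567/0.173: pH = 3.74 + (+0.516)

pH = 4.26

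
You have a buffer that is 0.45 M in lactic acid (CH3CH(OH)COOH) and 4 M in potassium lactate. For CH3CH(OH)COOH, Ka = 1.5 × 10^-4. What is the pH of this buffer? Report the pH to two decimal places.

pH = 4.77

pKa = −log(1.5 × 10^-4) = 3.824
Using pH = pKa + log([base]/[acid]) with [base]/[acid] = 4/0.45:
pH = 3.824 + (+0.949) = 4.77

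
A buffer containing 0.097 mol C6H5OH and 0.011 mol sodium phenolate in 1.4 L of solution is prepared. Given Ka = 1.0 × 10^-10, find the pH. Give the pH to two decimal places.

pKa = −log(1.0 × 10^-10) = 10.000
pH = pKa + log([A⁻]/[HA]) = 10.000 + log(0.011/0.097)
pH = 10.000 + (-0.945) = 9.05

pH = 9.05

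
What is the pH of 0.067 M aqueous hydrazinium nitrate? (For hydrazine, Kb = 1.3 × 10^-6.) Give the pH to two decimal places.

N2H5+ is the conjugate acid of the weak base N2H4.
Ka = Kw/Kb = 1.0×10^-14 / 1.3 × 10^-6 = 7.69 × 10^-9
From the ICE table, Ka = [H+]²/(0.067 − [H+]) = 7.69 × 10^-9.
Neglecting [H+] in the denominator: [H+] = √(7.69 × 10^-9 × 0.067) = 2.27 × 10^-5 M
pH = −log[H+] = −log(2.27 × 10^-5) = 4.64

pH = 4.64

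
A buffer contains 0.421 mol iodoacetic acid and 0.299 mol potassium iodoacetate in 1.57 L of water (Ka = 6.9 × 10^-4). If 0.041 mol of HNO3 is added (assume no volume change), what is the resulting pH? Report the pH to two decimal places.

pH = 2.91

After neutralization: n(ICH2COOH) = 0.462 mol, n(ICH2COO-) = 0.258 mol.
pKa = −log(6.9 × 10^-4) = 3.161
Henderson–Hasselbalch with mole ratio 0.258/0.462: pH = 3.161 + (-0.253)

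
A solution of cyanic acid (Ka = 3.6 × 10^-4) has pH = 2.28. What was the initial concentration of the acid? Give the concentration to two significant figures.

C₀ = 8.2 × 10^-2 M

[H+] = 10^(-2.28) = 5.25 × 10^-3 M = x
Ka = x²/(C₀ − x) ⇒ C₀ = x + x²/Ka
C₀ = 5.25 × 10^-3 + (5.25 × 10^-3)²/(3.6 × 10^-4) = 8.18 × 10^-2 M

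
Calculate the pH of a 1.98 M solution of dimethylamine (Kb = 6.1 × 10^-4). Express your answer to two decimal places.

(CH3)2NH + H2O ⇌ (CH3)2NH2+ + OH-
Kb = [OH-]²/(1.98 − [OH-]) = 6.1 × 10^-4
Assume [OH-] ≪ 1.98: [OH-] ≈ √(6.1 × 10^-4 × 1.98) = 3.48 × 10^-2 M
([OH-]/C₀ = 1.8% < 5%, so the approximation holds.)
pOH = 1.46, so pH = 14.00 − pOH = 12.54

pH = 12.54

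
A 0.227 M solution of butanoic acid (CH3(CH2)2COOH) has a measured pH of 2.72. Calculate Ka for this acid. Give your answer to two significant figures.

Ka = 1.6 × 10^-5

[H+] = 10^(-2.72) = 1.91 × 10^-3 M
At equilibrium [HA] = 0.227 − 1.91 × 10^-3 = 2.25 × 10^-1 M
Ka = [H+][A-]/[HA] = (1.91 × 10^-3)² / 2.25 × 10^-1 = 1.6 × 10^-5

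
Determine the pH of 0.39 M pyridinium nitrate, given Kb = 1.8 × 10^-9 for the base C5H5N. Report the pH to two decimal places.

pH = 2.83

C5H5NH+ is the conjugate acid of the weak base C5H5N.
Ka = Kw/Kb = 1.0×10^-14 / 1.8 × 10^-9 = 5.56 × 10^-6
From the ICE table, Ka = x²/(0.39 − x) = 5.56 × 10^-6.
Since Ka ≪ C₀, x ≈ √(Ka·C₀) = 1.47 × 10^-3 M.
pH = −log[H+] = −log(1.47 × 10^-3) = 2.83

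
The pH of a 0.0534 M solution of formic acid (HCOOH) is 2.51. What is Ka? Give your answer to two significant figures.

Ka = 1.9 × 10^-4

[H+] = 10^(-2.51) = 3.09 × 10^-3 M
At equilibrium [HA] = 0.0534 − 3.09 × 10^-3 = 5.03 × 10^-2 M
Ka = [H+][A-]/[HA] = (3.09 × 10^-3)² / 5.03 × 10^-2 = 1.9 × 10^-4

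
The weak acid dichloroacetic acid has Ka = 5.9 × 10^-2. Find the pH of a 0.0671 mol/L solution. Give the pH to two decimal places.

Cl2CHCOOH ⇌ Cl2CHCOO- + H+
Let x = [H+] at equilibrium. Ka = x²/(0.0671 − x).
Here C₀/Ka ≈ 1.14, so the small-x approximation fails. Use the quadratic:
x = (−Ka + √(Ka² + 4·Ka·C₀))/2 = 4.00 × 10^-2 M
pH = −log(4.00 × 10^-2) = 1.40

pH = 1.40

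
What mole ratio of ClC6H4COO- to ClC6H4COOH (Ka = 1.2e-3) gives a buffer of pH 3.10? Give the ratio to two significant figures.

pKa = -log(1.2 × 10^-3) = 2.921
pH = pKa + log(r) ⇒ log(r) = 3.10 − 2.921 = +0.179
r = [ClC6H4COO-]/[ClC6H4COOH] = 10^(+0.179) = 1.51

ratio = 1.5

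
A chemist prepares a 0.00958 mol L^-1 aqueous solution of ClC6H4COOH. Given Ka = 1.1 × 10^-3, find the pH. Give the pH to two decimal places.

ClC6H4COOH ⇌ ClC6H4COO- + H+
Let x = [H+] at equilibrium. Ka = x²/(0.00958 − x).
Here C₀/Ka ≈ 8.71, so the small-x approximation fails. Use the quadratic:
x = (−Ka + √(Ka² + 4·Ka·C₀))/2 = 2.74 × 10^-3 M
pH = −log(2.74 × 10^-3) = 2.56

pH = 2.56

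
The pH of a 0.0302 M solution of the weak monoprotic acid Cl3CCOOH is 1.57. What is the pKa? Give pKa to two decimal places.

pKa = 0.66

[H+] = 10^(-1.57) = 2.69 × 10^-2 M
At equilibrium [HA] = 0.0302 − 2.69 × 10^-2 = 3.30 × 10^-3 M
Ka = [H+][A-]/[HA] = (2.69 × 10^-2)² / 3.30 × 10^-3 = 2.19 × 10^-1
pKa = -log(2.19 × 10^-1) = 0.66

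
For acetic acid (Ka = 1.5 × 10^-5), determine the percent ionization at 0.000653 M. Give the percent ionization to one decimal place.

14.1%

CH3COOH ⇌ CH3COO- + H+; let x = [H+] at equilibrium.
Ka = x²/(C₀ − x); solving the quadratic gives x = 9.18 × 10^-5 M.
Fraction ionized = 9.18 × 10^-5 / 0.000653 = 0.1406 → 14.1%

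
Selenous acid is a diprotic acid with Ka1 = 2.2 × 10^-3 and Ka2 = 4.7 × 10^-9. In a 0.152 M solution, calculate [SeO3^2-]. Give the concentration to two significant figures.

First ionization gives [H+] ≈ [HSeO3-] = 1.72 × 10^-2 M.
Second step: Ka2 = [H+][SeO3^2-]/[HSeO3-] ≈ [SeO3^2-] (since [H+] ≈ [HSeO3-]).
So [SeO3^2-] ≈ Ka2.

4.7 × 10^-9 M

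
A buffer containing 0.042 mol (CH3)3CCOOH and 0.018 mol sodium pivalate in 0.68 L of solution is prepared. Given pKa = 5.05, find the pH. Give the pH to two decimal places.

Using pH = pKa + log([base]/[acid]) with [base]/[acid] = 0.018/0.042:
pH = 5.05 + (-0.368) = 4.68

pH = 4.68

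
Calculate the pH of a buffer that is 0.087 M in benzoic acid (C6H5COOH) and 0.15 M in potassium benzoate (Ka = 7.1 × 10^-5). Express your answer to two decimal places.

pH = 4.39

pKa = −log(7.1 × 10^-5) = 4.149
pH = pKa + log([A⁻]/[HA]) = 4.149 + log(0.15/0.087)
pH = 4.149 + (+0.237) = 4.39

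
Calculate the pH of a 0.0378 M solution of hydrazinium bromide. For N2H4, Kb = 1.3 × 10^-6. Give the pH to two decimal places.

pH = 4.77

N2H5+ is the conjugate acid of the weak base N2H4.
Ka = Kw/Kb = 1.0×10^-14 / 1.3 × 10^-6 = 7.69 × 10^-9
From the ICE table, Ka = x²/(0.0378 − x) = 7.69 × 10^-9.
Since Ka ≪ C₀, x ≈ √(Ka·C₀) = 1.70 × 10^-5 M.
Check: 0.045% ionized — well under 5%, approximation valid.
pH = −log[H+] = −log(1.70 × 10^-5) = 4.77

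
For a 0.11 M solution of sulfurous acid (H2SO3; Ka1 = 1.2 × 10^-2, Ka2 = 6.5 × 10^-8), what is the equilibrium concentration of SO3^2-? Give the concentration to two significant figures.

6.5 × 10^-8 M

First ionization gives [H+] ≈ [HSO3-] = 3.08 × 10^-2 M.
Second step: Ka2 = [H+][SO3^2-]/[HSO3-] ≈ [SO3^2-] (since [H+] ≈ [HSO3-]).
So [SO3^2-] ≈ Ka2.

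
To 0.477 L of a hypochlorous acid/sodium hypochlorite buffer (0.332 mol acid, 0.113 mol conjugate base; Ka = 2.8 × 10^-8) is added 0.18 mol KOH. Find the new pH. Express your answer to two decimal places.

OH- converts HOCl to OCl-: HOCl → 0.152 mol, OCl- → 0.293 mol.
pKa = −log(2.8 × 10^-8) = 7.553
Henderson–Hasselbalch with mole ratio 0.293/0.152: pH = 7.553 + (+0.285)

pH = 7.84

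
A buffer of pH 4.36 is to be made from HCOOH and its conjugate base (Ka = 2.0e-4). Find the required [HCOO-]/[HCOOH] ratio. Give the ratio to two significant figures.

ratio = 4.6

pKa = -log(2.0 × 10^-4) = 3.699
pH = pKa + log(r) ⇒ log(r) = 4.36 − 3.699 = +0.661
r = [HCOO-]/[HCOOH] = 10^(+0.661) = 4.58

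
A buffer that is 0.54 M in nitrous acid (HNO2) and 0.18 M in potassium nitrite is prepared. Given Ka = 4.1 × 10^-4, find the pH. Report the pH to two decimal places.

pKa = −log(4.1 × 10^-4) = 3.387
pH = pKa + log([A⁻]/[HA]) = 3.387 + log(0.18/0.54)
pH = 3.387 + (-0.477) = 2.91

pH = 2.91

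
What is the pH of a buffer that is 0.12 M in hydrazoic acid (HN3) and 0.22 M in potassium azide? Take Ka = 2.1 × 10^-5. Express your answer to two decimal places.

pH = 4.94

pKa = −log(2.1 × 10^-5) = 4.678
Henderson–Hasselbalch: pH = pKa + log([N3-]/[HN3]) = 4.678 + log(0.22/0.12)
pH = 4.678 + (+0.263) = 4.94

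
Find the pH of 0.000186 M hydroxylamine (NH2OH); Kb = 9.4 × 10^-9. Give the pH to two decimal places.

NH2OH + H2O ⇌ NH3OH+ + OH-
Kb = [OH-]²/(0.000186 − [OH-]) = 9.4 × 10^-9
Neglecting [OH-] in the denominator: [OH-] = √(9.4 × 10^-9 × 0.000186) = 1.32 × 10^-6 M
([OH-]/C₀ = 0.71% < 5%, so the approximation holds.)
pOH = 5.88, so pH = 14.00 − pOH = 8.12

pH = 8.12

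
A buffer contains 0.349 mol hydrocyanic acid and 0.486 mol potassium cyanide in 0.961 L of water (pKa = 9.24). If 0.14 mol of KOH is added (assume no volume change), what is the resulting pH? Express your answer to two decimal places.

pH = 9.72

After neutralization: n(HCN) = 0.209 mol, n(CN-) = 0.626 mol.
pH = pKa + log(n_CN-/n_HCN) = 9.24 + log(0.626/0.209) = 9.24 + (+0.476)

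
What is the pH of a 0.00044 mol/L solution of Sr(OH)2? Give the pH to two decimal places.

Sr(OH)2 is a strong base (each formula unit releases 2 OH-); [OH-] = 0.00088 M.
pOH = -log(0.00088) = 3.06
pH = 14.00 - 3.06 = 10.94

pH = 10.94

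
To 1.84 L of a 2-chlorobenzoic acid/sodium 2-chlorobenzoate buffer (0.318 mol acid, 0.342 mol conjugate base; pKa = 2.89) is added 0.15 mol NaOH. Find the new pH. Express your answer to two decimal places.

OH- converts ClC6H4COOH to ClC6H4COO-: ClC6H4COOH → 0.168 mol, ClC6H4COO- → 0.492 mol.
pH = pKa + log(n_ClC6H4COO-/n_ClC6H4COOH) = 2.89 + log(0.492/0.168) = 2.89 + (+0.467)

pH = 3.36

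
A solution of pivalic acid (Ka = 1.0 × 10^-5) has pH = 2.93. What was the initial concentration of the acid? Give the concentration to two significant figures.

C₀ = 1.4 × 10^-1 M

[H+] = 10^(-2.93) = 1.17 × 10^-3 M = x
Ka = x²/(C₀ − x) ⇒ C₀ = x + x²/Ka
C₀ = 1.17 × 10^-3 + (1.17 × 10^-3)²/(1.0 × 10^-5) = 1.38 × 10^-1 M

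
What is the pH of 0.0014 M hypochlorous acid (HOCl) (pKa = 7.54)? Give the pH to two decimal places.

HOCl ⇌ OCl- + H+
Ka = 10^(−7.54) = 2.88 × 10^-8
Ka = [H+]²/(0.0014 − [H+]) = 2.88 × 10^-8
Since Ka ≪ C₀, [H+] ≈ √(Ka·C₀) = 6.35 × 10^-6 M.
pH = −log[H+] = −log(6.35 × 10^-6) = 5.20

pH = 5.20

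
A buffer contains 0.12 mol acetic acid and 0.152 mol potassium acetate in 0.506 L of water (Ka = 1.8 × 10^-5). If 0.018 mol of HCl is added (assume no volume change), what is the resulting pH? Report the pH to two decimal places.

pH = 4.73

Added H+ converts CH3COO- to CH3COOH: CH3COOH → 0.138 mol, CH3COO- → 0.134 mol.
pKa = −log(1.8 × 10^-5) = 4.745
pH = pKa + log(n_CH3COO-/n_CH3COOH) = 4.745 + log(0.134/0.138) = 4.745 + (-0.013)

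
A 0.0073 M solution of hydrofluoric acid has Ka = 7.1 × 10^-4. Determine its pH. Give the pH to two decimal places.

pH = 2.71

HF ⇌ F- + H+
Ka = [H+]²/(0.0073 − [H+]) = 7.1 × 10^-4
[H+] is not negligible relative to C₀; solve [H+]² + 0.00071·[H+] − 5.18e-06 = 0.
[H+] = (−Ka + √(Ka² + 4·Ka·C₀))/2 = 1.95 × 10^-3 M
pH = −log(1.95 × 10^-3) = 2.71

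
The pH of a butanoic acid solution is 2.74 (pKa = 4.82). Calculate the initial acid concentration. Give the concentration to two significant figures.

[H+] = 10^(-2.74) = 1.82 × 10^-3 M = x
Ka = 10^(−4.82) = 1.51 × 10^-5
Ka = x²/(C₀ − x) ⇒ C₀ = x + x²/Ka
C₀ = 1.82 × 10^-3 + (1.82 × 10^-3)²/(1.51 × 10^-5) = 2.21 × 10^-1 M

C₀ = 2.2 × 10^-1 M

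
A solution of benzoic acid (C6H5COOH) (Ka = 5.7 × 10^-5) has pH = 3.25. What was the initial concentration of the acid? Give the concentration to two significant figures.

C₀ = 6.1 × 10^-3 M

[H+] = 10^(-3.25) = 5.62 × 10^-4 M = x
Ka = x²/(C₀ − x) ⇒ C₀ = x + x²/Ka
C₀ = 5.62 × 10^-4 + (5.62 × 10^-4)²/(5.7 × 10^-5) = 6.10 × 10^-3 M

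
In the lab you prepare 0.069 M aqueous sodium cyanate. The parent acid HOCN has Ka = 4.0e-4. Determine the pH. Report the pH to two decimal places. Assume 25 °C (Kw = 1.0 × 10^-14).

pH = 8.12

OCN- is the conjugate base of the weak acid HOCN.
Kb = Kw/Ka = 1.0×10^-14 / 4.0 × 10^-4 = 2.50 × 10^-11
Kb = x²/(0.069 − x) = 2.50 × 10^-11
Since Kb ≪ C₀, x ≈ √(Kb·C₀) = 1.31 × 10^-6 M.
(x/C₀ = 0.0019% < 5%, so the approximation holds.)
pOH = −log(1.31 × 10^-6) = 5.88; pH = 14.00 − 5.88 = 8.12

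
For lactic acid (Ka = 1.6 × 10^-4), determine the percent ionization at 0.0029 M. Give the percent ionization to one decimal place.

20.9%

CH3CH(OH)COOH ⇌ CH3CH(OH)COO- + H+; let x = [H+] at equilibrium.
Solve x² + 0.00016x − 4.64e-07 = 0 → x = 6.06 × 10^-4 M
Fraction ionized = 6.06 × 10^-4 / 0.0029 = 0.2090 → 20.9%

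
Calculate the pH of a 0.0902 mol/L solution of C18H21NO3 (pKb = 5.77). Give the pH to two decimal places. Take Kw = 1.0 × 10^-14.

pH = 10.59

C18H21NO3 + H2O ⇌ C18H22NO3+ + OH-
Kb = 10^(−5.77) = 1.70 × 10^-6
From the ICE table, Kb = [OH-]²/(0.0902 − [OH-]) = 1.70 × 10^-6.
Assume [OH-] ≪ 0.0902: [OH-] ≈ √(1.70 × 10^-6 × 0.0902) = 3.92 × 10^-4 M
pOH = −log(3.92 × 10^-4) = 3.41; pH = 14.00 − 3.41 = 10.59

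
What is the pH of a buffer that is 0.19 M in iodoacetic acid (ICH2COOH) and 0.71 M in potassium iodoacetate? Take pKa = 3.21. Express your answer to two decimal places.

pH = 3.78

Henderson–Hasselbalch: pH = pKa + log([ICH2COO-]/[ICH2COOH]) = 3.21 + log(0.71/0.19)
pH = 3.21 + (+0.573) = 3.78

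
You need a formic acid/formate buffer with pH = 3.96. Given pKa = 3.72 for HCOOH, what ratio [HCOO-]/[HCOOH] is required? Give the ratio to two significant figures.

pH = pKa + log(r) ⇒ log(r) = 3.96 − 3.72 = +0.24
r = [HCOO-]/[HCOOH] = 10^(+0.24) = 1.74

ratio = 1.7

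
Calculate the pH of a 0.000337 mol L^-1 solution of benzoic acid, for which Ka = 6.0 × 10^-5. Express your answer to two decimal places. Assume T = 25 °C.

pH = 3.94

C6H5COOH ⇌ C6H5COO- + H+
Let x = [H+] at equilibrium. Ka = x²/(0.000337 − x).
x is not negligible relative to C₀; solve x² + 6e-05·x − 2.02e-08 = 0.
x = [−6e-05 + √(6e-05² + 8.09e-08)]/2 = 1.15 × 10^-4 M
pH = −log[H+] = −log(1.15 × 10^-4) = 3.94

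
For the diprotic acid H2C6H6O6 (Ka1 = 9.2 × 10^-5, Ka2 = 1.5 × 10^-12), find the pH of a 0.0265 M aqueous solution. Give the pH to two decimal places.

pH = 2.82

Since Ka1 ≫ Ka2, the first ionization dominates [H+].
Ka1 = x²/(0.0265 − x) = 9.2 × 10^-5
Solving the quadratic: x = (−Ka1 + √(Ka1² + 4·Ka1·C₀))/2 = 1.52 × 10^-3 M
pH = −log(1.52 × 10^-3) = 2.82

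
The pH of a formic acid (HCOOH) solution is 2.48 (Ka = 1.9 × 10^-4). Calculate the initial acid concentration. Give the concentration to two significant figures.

[H+] = 10^(-2.48) = 3.31 × 10^-3 M = x
Ka = x²/(C₀ − x) ⇒ C₀ = x + x²/Ka
C₀ = 3.31 × 10^-3 + (3.31 × 10^-3)²/(1.9 × 10^-4) = 6.10 × 10^-2 M

C₀ = 6.1 × 10^-2 M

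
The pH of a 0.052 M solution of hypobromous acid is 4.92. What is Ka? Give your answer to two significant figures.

[H+] = 10^(-4.92) = 1.20 × 10^-5 M
At equilibrium [HA] = 0.052 − 1.20 × 10^-5 = 5.20 × 10^-2 M
Ka = [H+][A-]/[HA] = (1.20 × 10^-5)² / 5.20 × 10^-2 = 2.8 × 10^-9

Ka = 2.8 × 10^-9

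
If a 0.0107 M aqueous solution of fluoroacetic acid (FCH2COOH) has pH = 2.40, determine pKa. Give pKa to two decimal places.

[H+] = 10^(-2.40) = 3.98 × 10^-3 M
At equilibrium [HA] = 0.0107 − 3.98 × 10^-3 = 6.72 × 10^-3 M
Ka = [H+][A-]/[HA] = (3.98 × 10^-3)² / 6.72 × 10^-3 = 2.36 × 10^-3
pKa = -log(2.36 × 10^-3) = 2.63

pKa = 2.63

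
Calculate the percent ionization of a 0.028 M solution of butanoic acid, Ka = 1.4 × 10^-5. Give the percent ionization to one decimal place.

2.2%

CH3(CH2)2COOH ⇌ CH3(CH2)2COO- + H+; let x = [H+] at equilibrium.
x ≈ √(Ka·C₀) = √(1.4 × 10^-5 × 0.028) = 6.26 × 10^-4 M
Fraction ionized = 6.26 × 10^-4 / 0.028 = 0.0224 → 2.2%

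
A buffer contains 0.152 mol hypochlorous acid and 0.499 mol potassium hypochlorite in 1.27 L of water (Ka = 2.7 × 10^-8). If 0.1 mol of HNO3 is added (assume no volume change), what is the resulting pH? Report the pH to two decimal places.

Added H+ converts OCl- to HOCl: HOCl → 0.252 mol, OCl- → 0.399 mol.
pKa = −log(2.7 × 10^-8) = 7.569
Henderson–Hasselbalch with mole ratio 0.399/0.252: pH = 7.569 + (+0.200)

pH = 7.77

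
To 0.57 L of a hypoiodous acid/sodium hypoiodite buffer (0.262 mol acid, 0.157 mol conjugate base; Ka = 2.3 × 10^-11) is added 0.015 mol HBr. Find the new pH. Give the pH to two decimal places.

Added H+ converts OI- to HOI: HOI → 0.277 mol, OI- → 0.142 mol.
pKa = −log(2.3 × 10^-11) = 10.638
Henderson–Hasselbalch with mole ratio 0.142/0.277: pH = 10.638 + (-0.290)

pH = 10.35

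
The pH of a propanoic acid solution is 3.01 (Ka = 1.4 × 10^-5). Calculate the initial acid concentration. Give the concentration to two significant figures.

C₀ = 6.9 × 10^-2 M

[H+] = 10^(-3.01) = 9.77 × 10^-4 M = x
Ka = x²/(C₀ − x) ⇒ C₀ = x + x²/Ka
C₀ = 9.77 × 10^-4 + (9.77 × 10^-4)²/(1.4 × 10^-5) = 6.92 × 10^-2 M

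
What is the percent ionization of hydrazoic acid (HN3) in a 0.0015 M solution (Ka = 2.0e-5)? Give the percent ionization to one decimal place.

HN3 ⇌ N3- + H+; let x = [H+] at equilibrium.
Solve x² + 2e-05x − 3e-08 = 0 → x = 1.63 × 10^-4 M
Fraction ionized = 1.63 × 10^-4 / 0.0015 = 0.1087 → 10.9%

10.9%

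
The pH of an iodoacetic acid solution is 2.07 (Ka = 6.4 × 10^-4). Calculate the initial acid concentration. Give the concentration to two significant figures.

[H+] = 10^(-2.07) = 8.51 × 10^-3 M = x
Ka = x²/(C₀ − x) ⇒ C₀ = x + x²/Ka
C₀ = 8.51 × 10^-3 + (8.51 × 10^-3)²/(6.4 × 10^-4) = 1.22 × 10^-1 M

C₀ = 1.2 × 10^-1 M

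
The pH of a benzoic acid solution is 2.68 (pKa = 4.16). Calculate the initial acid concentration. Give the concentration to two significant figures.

[H+] = 10^(-2.68) = 2.09 × 10^-3 M = x
Ka = 10^(−4.16) = 6.92 × 10^-5
Ka = x²/(C₀ − x) ⇒ C₀ = x + x²/Ka
C₀ = 2.09 × 10^-3 + (2.09 × 10^-3)²/(6.92 × 10^-5) = 6.52 × 10^-2 M

C₀ = 6.5 × 10^-2 M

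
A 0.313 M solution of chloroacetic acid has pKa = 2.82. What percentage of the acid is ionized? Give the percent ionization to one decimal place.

ClCH2COOH ⇌ ClCH2COO- + H+; let x = [H+] at equilibrium.
Ka = 10^(−2.82) = 1.51 × 10^-3
Ka = x²/(C₀ − x); solving the quadratic gives x = 2.10 × 10^-2 M.
% ionization = x/C₀ × 100% = 2.10 × 10^-2/0.313 × 100% = 6.7%

6.7%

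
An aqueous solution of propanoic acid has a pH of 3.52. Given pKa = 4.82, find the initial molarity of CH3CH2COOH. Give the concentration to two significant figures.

C₀ = 6.3 × 10^-3 M

[H+] = 10^(-3.52) = 3.02 × 10^-4 M = x
Ka = 10^(−4.82) = 1.51 × 10^-5
Ka = x²/(C₀ − x) ⇒ C₀ = x + x²/Ka
C₀ = 3.02 × 10^-4 + (3.02 × 10^-4)²/(1.51 × 10^-5) = 6.34 × 10^-3 M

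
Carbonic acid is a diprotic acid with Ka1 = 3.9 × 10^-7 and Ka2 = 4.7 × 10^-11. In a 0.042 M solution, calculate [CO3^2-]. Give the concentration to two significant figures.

First ionization gives [H+] ≈ [HCO3-] = 1.28 × 10^-4 M.
Second step: Ka2 = [H+][CO3^2-]/[HCO3-] ≈ [CO3^2-] (since [H+] ≈ [HCO3-]).
So [CO3^2-] ≈ Ka2.

4.7 × 10^-11 M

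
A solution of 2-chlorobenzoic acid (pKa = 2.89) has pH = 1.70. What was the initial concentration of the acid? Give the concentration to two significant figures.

C₀ = 3.3 × 10^-1 M

[H+] = 10^(-1.70) = 2.00 × 10^-2 M = x
Ka = 10^(−2.89) = 1.29 × 10^-3
Ka = x²/(C₀ − x) ⇒ C₀ = x + x²/Ka
C₀ = 2.00 × 10^-2 + (2.00 × 10^-2)²/(1.29 × 10^-3) = 3.30 × 10^-1 M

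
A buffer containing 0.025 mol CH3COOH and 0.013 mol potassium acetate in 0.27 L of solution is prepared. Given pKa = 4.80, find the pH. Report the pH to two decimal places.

Henderson–Hasselbalch: pH = pKa + log([CH3COO-]/[CH3COOH]) = 4.80 + log(0.013/0.025)
pH = 4.80 + (-0.284) = 4.52

pH = 4.52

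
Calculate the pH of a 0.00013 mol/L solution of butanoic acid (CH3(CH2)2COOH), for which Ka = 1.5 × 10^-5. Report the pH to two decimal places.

pH = 4.43

CH3(CH2)2COOH ⇌ CH3(CH2)2COO- + H+
From the ICE table, Ka = [H+]²/(0.00013 − [H+]) = 1.5 × 10^-5.
The 5% rule fails; solving [H+]² + Ka·[H+] − Ka·C₀ = 0 exactly:
[H+] = (−Ka + √(Ka² + 4·Ka·C₀))/2 = 3.73 × 10^-5 M
pH = −log(3.73 × 10^-5) = 4.43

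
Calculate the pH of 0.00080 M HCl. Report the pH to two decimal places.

HCl is a strong acid and dissociates completely, so [H+] = 0.00080 M.
pH = -log(0.0008) = 3.10

pH = 3.10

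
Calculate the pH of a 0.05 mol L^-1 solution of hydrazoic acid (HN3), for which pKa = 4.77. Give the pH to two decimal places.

pH = 3.04

HN3 ⇌ N3- + H+
Ka = 10^(−4.77) = 1.70 × 10^-5
Ka = [H+]²/(0.05 − [H+]) = 1.70 × 10^-5
Neglecting [H+] in the denominator: [H+] = √(1.70 × 10^-5 × 0.05) = 9.22 × 10^-4 M
pH = −log(9.22 × 10^-4) = 3.04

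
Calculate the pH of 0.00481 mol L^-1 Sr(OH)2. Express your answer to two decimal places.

Sr(OH)2 is a strong base (each formula unit releases 2 OH-); [OH-] = 0.00962 M.
pOH = -log(0.00962) = 2.02
pH = 14.00 - 2.02 = 11.98

pH = 11.98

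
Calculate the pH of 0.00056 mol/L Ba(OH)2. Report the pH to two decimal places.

Ba(OH)2 is a strong base (each formula unit releases 2 OH-); [OH-] = 0.00112 M.
pOH = -log(0.00112) = 2.95
pH = 14.00 - 2.95 = 11.05

pH = 11.05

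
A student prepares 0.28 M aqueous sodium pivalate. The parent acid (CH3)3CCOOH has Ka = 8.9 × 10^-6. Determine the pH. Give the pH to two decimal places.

(CH3)3CCOO- is the conjugate base of the weak acid (CH3)3CCOOH.
Kb = Kw/Ka = 1.0×10^-14 / 8.9 × 10^-6 = 1.12 × 10^-9
From the ICE table, Kb = x²/(0.28 − x) = 1.12 × 10^-9.
Since Kb ≪ C₀, x ≈ √(Kb·C₀) = 1.77 × 10^-5 M.
pOH = −log(1.77 × 10^-5) = 4.75; pH = 14.00 − 4.75 = 9.25

pH = 9.25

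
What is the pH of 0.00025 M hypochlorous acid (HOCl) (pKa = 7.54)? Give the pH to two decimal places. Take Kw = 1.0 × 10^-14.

pH = 5.57

HOCl ⇌ OCl- + H+
Ka = 10^(−7.54) = 2.88 × 10^-8
From the ICE table, Ka = [H+]²/(0.00025 − [H+]) = 2.88 × 10^-8.
Assume [H+] ≪ 0.00025: [H+] ≈ √(2.88 × 10^-8 × 0.00025) = 2.68 × 10^-6 M
([H+]/C₀ = 1.1% < 5%, so the approximation holds.)
pH = −log(2.68 × 10^-6) = 5.57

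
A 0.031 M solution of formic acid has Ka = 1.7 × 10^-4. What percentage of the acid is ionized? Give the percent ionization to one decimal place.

HCOOH ⇌ HCOO- + H+; let x = [H+] at equilibrium.
Ka = x²/(C₀ − x); solving the quadratic gives x = 2.21 × 10^-3 M.
Fraction ionized = 2.21 × 10^-3 / 0.031 = 0.0713 → 7.1%

7.1%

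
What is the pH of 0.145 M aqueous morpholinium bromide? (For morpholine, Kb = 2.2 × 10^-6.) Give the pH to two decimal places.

C4H8ONH2+ is the conjugate acid of the weak base C4H8ONH.
Ka = Kw/Kb = 1.0×10^-14 / 2.2 × 10^-6 = 4.55 × 10^-9
Ka = [H+]²/(0.145 − [H+]) = 4.55 × 10^-9
Since Ka ≪ C₀, [H+] ≈ √(Ka·C₀) = 2.57 × 10^-5 M.
Check: 0.018% ionized — well under 5%, approximation valid.
pH = −log(2.57 × 10^-5) = 4.59

pH = 4.59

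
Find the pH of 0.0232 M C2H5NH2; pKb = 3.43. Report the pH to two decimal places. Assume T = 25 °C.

pH = 11.44

C2H5NH2 + H2O ⇌ C2H5NH3+ + OH-
Kb = 10^(−3.43) = 3.72 × 10^-4
From the ICE table, Kb = [OH-]²/(0.0232 − [OH-]) = 3.72 × 10^-4.
The 5% rule fails; solving [OH-]² + Kb·[OH-] − Kb·C₀ = 0 exactly:
[OH-] = [−0.000372 + √(0.000372² + 3.45e-05)]/2 = 2.76 × 10^-3 M
pOH = −log(2.76 × 10^-3) = 2.56; pH = 14.00 − 2.56 = 11.44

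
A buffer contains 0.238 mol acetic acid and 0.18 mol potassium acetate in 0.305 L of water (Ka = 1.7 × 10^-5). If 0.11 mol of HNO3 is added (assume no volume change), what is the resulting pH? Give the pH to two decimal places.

Added H+ converts CH3COO- to CH3COOH: CH3COOH → 0.348 mol, CH3COO- → 0.07 mol.
pKa = −log(1.7 × 10^-5) = 4.770
Henderson–Hasselbalch with mole ratio 0.07/0.348: pH = 4.770 + (-0.696)

pH = 4.07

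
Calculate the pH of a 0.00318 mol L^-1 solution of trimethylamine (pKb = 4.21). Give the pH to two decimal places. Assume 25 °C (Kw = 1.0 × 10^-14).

(CH3)3N + H2O ⇌ (CH3)3NH+ + OH-
Kb = 10^(−4.21) = 6.17 × 10^-5
Let x = [OH-] at equilibrium. Kb = x²/(0.00318 − x).
x is not negligible relative to C₀; solve x² + 6.17e-05·x − 1.96e-07 = 0.
x = [−6.17e-05 + √(6.17e-05² + 7.85e-07)]/2 = 4.13 × 10^-4 M
pOH = 3.38, so pH = 14.00 − pOH = 10.62

pH = 10.62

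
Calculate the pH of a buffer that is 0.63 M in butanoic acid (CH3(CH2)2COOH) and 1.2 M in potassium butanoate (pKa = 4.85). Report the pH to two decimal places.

pH = 5.13

Using pH = pKa + log([base]/[acid]) with [base]/[acid] = 1.2/0.63:
pH = 4.85 + (+0.280) = 5.13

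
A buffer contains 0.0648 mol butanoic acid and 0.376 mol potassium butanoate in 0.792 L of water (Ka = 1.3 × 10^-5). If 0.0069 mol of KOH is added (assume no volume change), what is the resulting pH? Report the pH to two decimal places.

OH- converts CH3(CH2)2COOH to CH3(CH2)2COO-: CH3(CH2)2COOH → 0.0579 mol, CH3(CH2)2COO- → 0.383 mol.
pKa = −log(1.3 × 10^-5) = 4.886
Henderson–Hasselbalch with mole ratio 0.383/0.0579: pH = 4.886 + (+0.821)

pH = 5.71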